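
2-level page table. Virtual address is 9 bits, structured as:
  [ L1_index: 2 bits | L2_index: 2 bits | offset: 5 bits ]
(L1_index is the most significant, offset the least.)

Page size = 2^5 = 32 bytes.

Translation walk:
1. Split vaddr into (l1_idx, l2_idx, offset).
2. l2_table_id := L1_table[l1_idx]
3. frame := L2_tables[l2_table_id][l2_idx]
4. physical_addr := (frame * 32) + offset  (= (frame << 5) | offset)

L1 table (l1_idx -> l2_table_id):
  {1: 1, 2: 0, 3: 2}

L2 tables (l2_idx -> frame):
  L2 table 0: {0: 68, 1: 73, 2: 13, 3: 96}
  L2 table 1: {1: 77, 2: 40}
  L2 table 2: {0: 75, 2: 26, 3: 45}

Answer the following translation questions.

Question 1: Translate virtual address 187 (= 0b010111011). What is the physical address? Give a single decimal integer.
Answer: 2491

Derivation:
vaddr = 187 = 0b010111011
Split: l1_idx=1, l2_idx=1, offset=27
L1[1] = 1
L2[1][1] = 77
paddr = 77 * 32 + 27 = 2491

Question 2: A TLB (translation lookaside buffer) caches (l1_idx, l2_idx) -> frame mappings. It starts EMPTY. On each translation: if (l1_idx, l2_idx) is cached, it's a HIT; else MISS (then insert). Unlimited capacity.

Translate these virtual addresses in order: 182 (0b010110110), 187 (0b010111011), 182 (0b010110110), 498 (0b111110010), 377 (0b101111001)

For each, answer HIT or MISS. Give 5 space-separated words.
Answer: MISS HIT HIT MISS MISS

Derivation:
vaddr=182: (1,1) not in TLB -> MISS, insert
vaddr=187: (1,1) in TLB -> HIT
vaddr=182: (1,1) in TLB -> HIT
vaddr=498: (3,3) not in TLB -> MISS, insert
vaddr=377: (2,3) not in TLB -> MISS, insert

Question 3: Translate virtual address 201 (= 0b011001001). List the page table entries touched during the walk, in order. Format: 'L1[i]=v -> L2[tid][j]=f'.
Answer: L1[1]=1 -> L2[1][2]=40

Derivation:
vaddr = 201 = 0b011001001
Split: l1_idx=1, l2_idx=2, offset=9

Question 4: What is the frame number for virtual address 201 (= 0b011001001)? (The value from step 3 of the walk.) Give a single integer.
vaddr = 201: l1_idx=1, l2_idx=2
L1[1] = 1; L2[1][2] = 40

Answer: 40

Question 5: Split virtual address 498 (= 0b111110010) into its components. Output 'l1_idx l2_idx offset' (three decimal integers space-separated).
vaddr = 498 = 0b111110010
  top 2 bits -> l1_idx = 3
  next 2 bits -> l2_idx = 3
  bottom 5 bits -> offset = 18

Answer: 3 3 18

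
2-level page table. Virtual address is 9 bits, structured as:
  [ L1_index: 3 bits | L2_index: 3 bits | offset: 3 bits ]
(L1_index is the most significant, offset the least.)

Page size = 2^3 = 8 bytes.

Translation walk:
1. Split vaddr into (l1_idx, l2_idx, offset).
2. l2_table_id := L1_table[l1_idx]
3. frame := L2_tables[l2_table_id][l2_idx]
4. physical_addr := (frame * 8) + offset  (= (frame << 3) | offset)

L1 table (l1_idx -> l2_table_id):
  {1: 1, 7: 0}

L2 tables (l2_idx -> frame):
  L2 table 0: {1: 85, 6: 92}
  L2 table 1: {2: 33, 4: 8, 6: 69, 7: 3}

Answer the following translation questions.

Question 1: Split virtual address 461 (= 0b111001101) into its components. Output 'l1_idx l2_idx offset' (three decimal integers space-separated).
vaddr = 461 = 0b111001101
  top 3 bits -> l1_idx = 7
  next 3 bits -> l2_idx = 1
  bottom 3 bits -> offset = 5

Answer: 7 1 5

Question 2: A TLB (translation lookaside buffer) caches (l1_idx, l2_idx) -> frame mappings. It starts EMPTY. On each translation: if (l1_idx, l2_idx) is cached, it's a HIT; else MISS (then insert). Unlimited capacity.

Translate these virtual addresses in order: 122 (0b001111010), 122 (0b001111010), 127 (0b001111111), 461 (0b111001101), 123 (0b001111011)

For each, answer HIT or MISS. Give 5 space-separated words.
Answer: MISS HIT HIT MISS HIT

Derivation:
vaddr=122: (1,7) not in TLB -> MISS, insert
vaddr=122: (1,7) in TLB -> HIT
vaddr=127: (1,7) in TLB -> HIT
vaddr=461: (7,1) not in TLB -> MISS, insert
vaddr=123: (1,7) in TLB -> HIT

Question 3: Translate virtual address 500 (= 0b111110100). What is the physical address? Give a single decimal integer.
vaddr = 500 = 0b111110100
Split: l1_idx=7, l2_idx=6, offset=4
L1[7] = 0
L2[0][6] = 92
paddr = 92 * 8 + 4 = 740

Answer: 740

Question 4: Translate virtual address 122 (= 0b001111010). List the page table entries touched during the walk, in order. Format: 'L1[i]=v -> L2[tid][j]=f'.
vaddr = 122 = 0b001111010
Split: l1_idx=1, l2_idx=7, offset=2

Answer: L1[1]=1 -> L2[1][7]=3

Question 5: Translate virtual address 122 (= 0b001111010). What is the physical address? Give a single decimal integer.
Answer: 26

Derivation:
vaddr = 122 = 0b001111010
Split: l1_idx=1, l2_idx=7, offset=2
L1[1] = 1
L2[1][7] = 3
paddr = 3 * 8 + 2 = 26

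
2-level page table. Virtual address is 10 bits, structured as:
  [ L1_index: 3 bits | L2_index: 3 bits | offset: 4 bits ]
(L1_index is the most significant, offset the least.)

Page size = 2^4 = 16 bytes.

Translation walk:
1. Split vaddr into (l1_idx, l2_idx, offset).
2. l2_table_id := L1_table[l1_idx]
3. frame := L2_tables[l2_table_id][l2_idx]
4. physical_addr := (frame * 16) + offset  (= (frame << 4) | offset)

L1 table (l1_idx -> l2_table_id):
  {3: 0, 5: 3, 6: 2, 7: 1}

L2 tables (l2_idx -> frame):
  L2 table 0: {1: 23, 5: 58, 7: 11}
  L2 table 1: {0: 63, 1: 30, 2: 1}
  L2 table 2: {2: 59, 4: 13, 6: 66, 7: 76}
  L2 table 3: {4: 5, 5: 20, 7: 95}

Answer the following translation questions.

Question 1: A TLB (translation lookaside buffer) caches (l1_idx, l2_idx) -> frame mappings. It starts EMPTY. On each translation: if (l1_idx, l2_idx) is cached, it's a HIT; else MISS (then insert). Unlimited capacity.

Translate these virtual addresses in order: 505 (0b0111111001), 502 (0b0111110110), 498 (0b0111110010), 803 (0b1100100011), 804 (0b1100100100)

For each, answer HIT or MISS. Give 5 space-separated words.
vaddr=505: (3,7) not in TLB -> MISS, insert
vaddr=502: (3,7) in TLB -> HIT
vaddr=498: (3,7) in TLB -> HIT
vaddr=803: (6,2) not in TLB -> MISS, insert
vaddr=804: (6,2) in TLB -> HIT

Answer: MISS HIT HIT MISS HIT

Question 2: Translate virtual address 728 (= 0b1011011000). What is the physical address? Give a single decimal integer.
Answer: 328

Derivation:
vaddr = 728 = 0b1011011000
Split: l1_idx=5, l2_idx=5, offset=8
L1[5] = 3
L2[3][5] = 20
paddr = 20 * 16 + 8 = 328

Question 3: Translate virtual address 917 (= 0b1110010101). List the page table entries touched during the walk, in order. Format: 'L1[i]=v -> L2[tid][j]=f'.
Answer: L1[7]=1 -> L2[1][1]=30

Derivation:
vaddr = 917 = 0b1110010101
Split: l1_idx=7, l2_idx=1, offset=5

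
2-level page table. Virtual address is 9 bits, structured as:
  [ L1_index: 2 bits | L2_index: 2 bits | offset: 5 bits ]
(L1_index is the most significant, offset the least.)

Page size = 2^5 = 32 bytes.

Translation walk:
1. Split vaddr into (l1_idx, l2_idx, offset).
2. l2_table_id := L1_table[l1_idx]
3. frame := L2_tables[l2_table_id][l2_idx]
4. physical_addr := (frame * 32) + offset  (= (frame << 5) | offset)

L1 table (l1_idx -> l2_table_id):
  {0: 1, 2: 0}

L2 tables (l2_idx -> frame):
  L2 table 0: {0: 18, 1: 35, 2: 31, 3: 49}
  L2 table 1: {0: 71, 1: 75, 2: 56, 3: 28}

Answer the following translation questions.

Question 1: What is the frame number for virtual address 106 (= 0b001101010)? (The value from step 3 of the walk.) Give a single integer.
Answer: 28

Derivation:
vaddr = 106: l1_idx=0, l2_idx=3
L1[0] = 1; L2[1][3] = 28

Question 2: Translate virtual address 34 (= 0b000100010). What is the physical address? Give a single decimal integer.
Answer: 2402

Derivation:
vaddr = 34 = 0b000100010
Split: l1_idx=0, l2_idx=1, offset=2
L1[0] = 1
L2[1][1] = 75
paddr = 75 * 32 + 2 = 2402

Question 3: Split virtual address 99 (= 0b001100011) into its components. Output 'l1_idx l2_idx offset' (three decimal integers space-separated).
Answer: 0 3 3

Derivation:
vaddr = 99 = 0b001100011
  top 2 bits -> l1_idx = 0
  next 2 bits -> l2_idx = 3
  bottom 5 bits -> offset = 3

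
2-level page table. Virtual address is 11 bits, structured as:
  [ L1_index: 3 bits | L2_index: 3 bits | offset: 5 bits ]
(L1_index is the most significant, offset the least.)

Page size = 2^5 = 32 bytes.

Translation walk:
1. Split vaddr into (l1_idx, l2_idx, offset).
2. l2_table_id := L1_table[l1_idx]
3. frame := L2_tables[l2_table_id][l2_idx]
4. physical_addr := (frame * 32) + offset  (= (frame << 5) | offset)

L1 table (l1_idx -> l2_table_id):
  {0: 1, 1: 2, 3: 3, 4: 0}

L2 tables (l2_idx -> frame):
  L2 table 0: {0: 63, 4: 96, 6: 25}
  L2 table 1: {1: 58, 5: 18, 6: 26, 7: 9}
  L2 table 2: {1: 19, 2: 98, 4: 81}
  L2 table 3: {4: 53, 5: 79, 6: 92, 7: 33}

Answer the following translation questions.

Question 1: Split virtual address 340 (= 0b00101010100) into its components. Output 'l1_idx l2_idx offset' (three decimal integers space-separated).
Answer: 1 2 20

Derivation:
vaddr = 340 = 0b00101010100
  top 3 bits -> l1_idx = 1
  next 3 bits -> l2_idx = 2
  bottom 5 bits -> offset = 20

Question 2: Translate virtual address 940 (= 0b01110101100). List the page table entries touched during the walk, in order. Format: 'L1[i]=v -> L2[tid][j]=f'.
vaddr = 940 = 0b01110101100
Split: l1_idx=3, l2_idx=5, offset=12

Answer: L1[3]=3 -> L2[3][5]=79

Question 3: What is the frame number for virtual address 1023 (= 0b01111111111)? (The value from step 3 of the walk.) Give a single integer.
vaddr = 1023: l1_idx=3, l2_idx=7
L1[3] = 3; L2[3][7] = 33

Answer: 33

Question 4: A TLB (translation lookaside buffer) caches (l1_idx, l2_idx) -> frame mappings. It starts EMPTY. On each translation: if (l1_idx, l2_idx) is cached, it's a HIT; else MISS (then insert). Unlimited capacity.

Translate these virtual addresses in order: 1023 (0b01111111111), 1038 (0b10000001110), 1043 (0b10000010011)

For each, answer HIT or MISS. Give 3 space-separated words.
vaddr=1023: (3,7) not in TLB -> MISS, insert
vaddr=1038: (4,0) not in TLB -> MISS, insert
vaddr=1043: (4,0) in TLB -> HIT

Answer: MISS MISS HIT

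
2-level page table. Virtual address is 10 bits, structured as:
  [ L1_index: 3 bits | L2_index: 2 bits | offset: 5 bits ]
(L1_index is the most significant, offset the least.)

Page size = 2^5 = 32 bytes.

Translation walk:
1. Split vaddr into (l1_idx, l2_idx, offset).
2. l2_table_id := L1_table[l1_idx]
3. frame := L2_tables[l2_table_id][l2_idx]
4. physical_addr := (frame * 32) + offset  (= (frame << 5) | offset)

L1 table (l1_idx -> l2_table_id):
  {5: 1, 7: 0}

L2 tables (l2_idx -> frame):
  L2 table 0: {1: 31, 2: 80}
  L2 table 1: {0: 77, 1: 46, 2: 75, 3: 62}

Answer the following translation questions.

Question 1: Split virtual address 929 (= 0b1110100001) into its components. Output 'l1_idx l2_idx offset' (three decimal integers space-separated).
Answer: 7 1 1

Derivation:
vaddr = 929 = 0b1110100001
  top 3 bits -> l1_idx = 7
  next 2 bits -> l2_idx = 1
  bottom 5 bits -> offset = 1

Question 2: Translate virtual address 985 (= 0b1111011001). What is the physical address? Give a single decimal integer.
Answer: 2585

Derivation:
vaddr = 985 = 0b1111011001
Split: l1_idx=7, l2_idx=2, offset=25
L1[7] = 0
L2[0][2] = 80
paddr = 80 * 32 + 25 = 2585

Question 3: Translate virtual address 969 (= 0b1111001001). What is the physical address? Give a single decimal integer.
Answer: 2569

Derivation:
vaddr = 969 = 0b1111001001
Split: l1_idx=7, l2_idx=2, offset=9
L1[7] = 0
L2[0][2] = 80
paddr = 80 * 32 + 9 = 2569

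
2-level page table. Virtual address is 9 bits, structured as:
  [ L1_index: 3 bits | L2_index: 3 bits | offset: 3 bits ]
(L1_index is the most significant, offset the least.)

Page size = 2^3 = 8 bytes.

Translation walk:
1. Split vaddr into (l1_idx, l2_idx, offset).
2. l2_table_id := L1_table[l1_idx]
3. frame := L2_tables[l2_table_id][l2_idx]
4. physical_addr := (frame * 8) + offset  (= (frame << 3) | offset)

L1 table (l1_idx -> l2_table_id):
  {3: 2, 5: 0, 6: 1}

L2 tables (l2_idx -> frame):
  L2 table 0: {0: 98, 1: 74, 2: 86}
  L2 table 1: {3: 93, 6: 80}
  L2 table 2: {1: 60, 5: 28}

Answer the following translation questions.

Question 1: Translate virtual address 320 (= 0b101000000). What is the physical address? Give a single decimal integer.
vaddr = 320 = 0b101000000
Split: l1_idx=5, l2_idx=0, offset=0
L1[5] = 0
L2[0][0] = 98
paddr = 98 * 8 + 0 = 784

Answer: 784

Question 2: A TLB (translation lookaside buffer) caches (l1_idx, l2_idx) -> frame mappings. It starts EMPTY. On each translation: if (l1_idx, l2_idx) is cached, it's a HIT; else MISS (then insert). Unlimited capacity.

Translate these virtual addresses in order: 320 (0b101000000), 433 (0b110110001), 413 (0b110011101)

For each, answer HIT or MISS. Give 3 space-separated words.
vaddr=320: (5,0) not in TLB -> MISS, insert
vaddr=433: (6,6) not in TLB -> MISS, insert
vaddr=413: (6,3) not in TLB -> MISS, insert

Answer: MISS MISS MISS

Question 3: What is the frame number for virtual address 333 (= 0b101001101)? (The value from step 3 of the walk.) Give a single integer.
vaddr = 333: l1_idx=5, l2_idx=1
L1[5] = 0; L2[0][1] = 74

Answer: 74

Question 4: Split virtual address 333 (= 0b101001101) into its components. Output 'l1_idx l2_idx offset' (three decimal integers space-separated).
vaddr = 333 = 0b101001101
  top 3 bits -> l1_idx = 5
  next 3 bits -> l2_idx = 1
  bottom 3 bits -> offset = 5

Answer: 5 1 5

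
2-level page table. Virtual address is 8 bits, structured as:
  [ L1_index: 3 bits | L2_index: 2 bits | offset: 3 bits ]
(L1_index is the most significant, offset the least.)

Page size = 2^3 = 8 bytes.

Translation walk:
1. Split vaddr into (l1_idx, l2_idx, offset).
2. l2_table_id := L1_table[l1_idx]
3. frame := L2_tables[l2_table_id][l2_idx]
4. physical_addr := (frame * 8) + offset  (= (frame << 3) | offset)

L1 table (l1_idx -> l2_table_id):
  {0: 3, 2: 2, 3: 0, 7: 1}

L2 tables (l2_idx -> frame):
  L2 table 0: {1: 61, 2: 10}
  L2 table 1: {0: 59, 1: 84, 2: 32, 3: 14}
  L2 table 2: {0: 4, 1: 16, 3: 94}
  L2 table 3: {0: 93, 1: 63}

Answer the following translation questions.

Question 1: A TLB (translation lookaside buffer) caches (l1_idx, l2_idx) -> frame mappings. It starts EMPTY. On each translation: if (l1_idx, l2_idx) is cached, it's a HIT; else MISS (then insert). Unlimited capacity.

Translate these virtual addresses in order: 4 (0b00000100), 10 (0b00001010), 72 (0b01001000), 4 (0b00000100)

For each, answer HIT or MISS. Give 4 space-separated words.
Answer: MISS MISS MISS HIT

Derivation:
vaddr=4: (0,0) not in TLB -> MISS, insert
vaddr=10: (0,1) not in TLB -> MISS, insert
vaddr=72: (2,1) not in TLB -> MISS, insert
vaddr=4: (0,0) in TLB -> HIT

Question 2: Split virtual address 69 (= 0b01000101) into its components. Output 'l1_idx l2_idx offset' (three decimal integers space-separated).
vaddr = 69 = 0b01000101
  top 3 bits -> l1_idx = 2
  next 2 bits -> l2_idx = 0
  bottom 3 bits -> offset = 5

Answer: 2 0 5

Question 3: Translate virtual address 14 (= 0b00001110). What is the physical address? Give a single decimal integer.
vaddr = 14 = 0b00001110
Split: l1_idx=0, l2_idx=1, offset=6
L1[0] = 3
L2[3][1] = 63
paddr = 63 * 8 + 6 = 510

Answer: 510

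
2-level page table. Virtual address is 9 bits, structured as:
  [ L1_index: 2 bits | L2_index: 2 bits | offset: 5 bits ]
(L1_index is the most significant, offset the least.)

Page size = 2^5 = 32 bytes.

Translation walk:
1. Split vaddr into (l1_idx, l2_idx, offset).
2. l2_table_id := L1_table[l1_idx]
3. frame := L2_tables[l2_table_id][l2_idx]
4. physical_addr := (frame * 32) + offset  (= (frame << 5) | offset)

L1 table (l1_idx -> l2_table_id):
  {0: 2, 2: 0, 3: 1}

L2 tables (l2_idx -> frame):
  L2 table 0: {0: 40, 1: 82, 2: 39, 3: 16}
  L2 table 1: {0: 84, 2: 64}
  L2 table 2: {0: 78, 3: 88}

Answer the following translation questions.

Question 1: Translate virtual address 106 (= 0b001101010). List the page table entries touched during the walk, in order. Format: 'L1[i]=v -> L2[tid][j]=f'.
vaddr = 106 = 0b001101010
Split: l1_idx=0, l2_idx=3, offset=10

Answer: L1[0]=2 -> L2[2][3]=88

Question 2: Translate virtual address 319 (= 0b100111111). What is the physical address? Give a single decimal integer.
vaddr = 319 = 0b100111111
Split: l1_idx=2, l2_idx=1, offset=31
L1[2] = 0
L2[0][1] = 82
paddr = 82 * 32 + 31 = 2655

Answer: 2655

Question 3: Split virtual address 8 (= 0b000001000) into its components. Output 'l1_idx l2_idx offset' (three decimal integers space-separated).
vaddr = 8 = 0b000001000
  top 2 bits -> l1_idx = 0
  next 2 bits -> l2_idx = 0
  bottom 5 bits -> offset = 8

Answer: 0 0 8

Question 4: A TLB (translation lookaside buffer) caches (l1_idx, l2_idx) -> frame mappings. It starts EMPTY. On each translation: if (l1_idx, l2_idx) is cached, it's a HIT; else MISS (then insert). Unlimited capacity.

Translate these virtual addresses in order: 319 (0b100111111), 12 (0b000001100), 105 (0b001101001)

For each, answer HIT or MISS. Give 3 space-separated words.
Answer: MISS MISS MISS

Derivation:
vaddr=319: (2,1) not in TLB -> MISS, insert
vaddr=12: (0,0) not in TLB -> MISS, insert
vaddr=105: (0,3) not in TLB -> MISS, insert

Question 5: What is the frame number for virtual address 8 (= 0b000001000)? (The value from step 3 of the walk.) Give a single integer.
Answer: 78

Derivation:
vaddr = 8: l1_idx=0, l2_idx=0
L1[0] = 2; L2[2][0] = 78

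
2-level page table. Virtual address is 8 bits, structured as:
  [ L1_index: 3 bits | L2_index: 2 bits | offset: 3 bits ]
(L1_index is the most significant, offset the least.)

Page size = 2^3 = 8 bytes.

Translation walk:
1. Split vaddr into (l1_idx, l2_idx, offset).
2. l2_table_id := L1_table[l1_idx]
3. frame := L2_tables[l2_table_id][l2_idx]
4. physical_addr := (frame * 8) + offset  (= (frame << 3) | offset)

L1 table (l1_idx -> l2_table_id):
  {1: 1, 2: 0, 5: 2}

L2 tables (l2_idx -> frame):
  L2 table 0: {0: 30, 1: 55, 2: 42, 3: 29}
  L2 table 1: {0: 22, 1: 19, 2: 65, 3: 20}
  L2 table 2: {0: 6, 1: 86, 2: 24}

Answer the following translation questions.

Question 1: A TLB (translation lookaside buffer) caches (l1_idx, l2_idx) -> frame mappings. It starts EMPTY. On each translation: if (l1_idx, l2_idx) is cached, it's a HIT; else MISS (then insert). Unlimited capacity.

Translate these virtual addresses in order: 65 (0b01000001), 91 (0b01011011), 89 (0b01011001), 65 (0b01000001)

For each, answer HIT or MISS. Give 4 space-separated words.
vaddr=65: (2,0) not in TLB -> MISS, insert
vaddr=91: (2,3) not in TLB -> MISS, insert
vaddr=89: (2,3) in TLB -> HIT
vaddr=65: (2,0) in TLB -> HIT

Answer: MISS MISS HIT HIT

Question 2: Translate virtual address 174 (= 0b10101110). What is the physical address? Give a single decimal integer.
Answer: 694

Derivation:
vaddr = 174 = 0b10101110
Split: l1_idx=5, l2_idx=1, offset=6
L1[5] = 2
L2[2][1] = 86
paddr = 86 * 8 + 6 = 694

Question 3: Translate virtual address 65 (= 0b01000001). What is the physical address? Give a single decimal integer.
vaddr = 65 = 0b01000001
Split: l1_idx=2, l2_idx=0, offset=1
L1[2] = 0
L2[0][0] = 30
paddr = 30 * 8 + 1 = 241

Answer: 241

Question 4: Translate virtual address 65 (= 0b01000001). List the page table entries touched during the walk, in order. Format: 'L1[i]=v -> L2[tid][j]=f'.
Answer: L1[2]=0 -> L2[0][0]=30

Derivation:
vaddr = 65 = 0b01000001
Split: l1_idx=2, l2_idx=0, offset=1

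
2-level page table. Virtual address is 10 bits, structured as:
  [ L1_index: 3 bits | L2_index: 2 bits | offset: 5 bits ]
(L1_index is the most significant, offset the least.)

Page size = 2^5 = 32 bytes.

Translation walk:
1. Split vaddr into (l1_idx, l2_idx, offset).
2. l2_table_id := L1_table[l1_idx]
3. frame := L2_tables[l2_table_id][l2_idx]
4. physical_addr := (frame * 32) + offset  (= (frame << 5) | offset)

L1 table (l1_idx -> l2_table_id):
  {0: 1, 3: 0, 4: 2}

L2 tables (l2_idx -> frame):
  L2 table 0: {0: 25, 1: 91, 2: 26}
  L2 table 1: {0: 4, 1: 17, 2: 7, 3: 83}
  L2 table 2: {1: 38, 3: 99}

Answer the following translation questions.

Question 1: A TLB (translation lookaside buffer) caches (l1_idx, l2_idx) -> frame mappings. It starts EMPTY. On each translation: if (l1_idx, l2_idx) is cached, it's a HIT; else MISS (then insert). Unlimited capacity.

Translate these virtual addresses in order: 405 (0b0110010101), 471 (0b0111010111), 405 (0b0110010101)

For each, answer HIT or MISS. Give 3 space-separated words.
Answer: MISS MISS HIT

Derivation:
vaddr=405: (3,0) not in TLB -> MISS, insert
vaddr=471: (3,2) not in TLB -> MISS, insert
vaddr=405: (3,0) in TLB -> HIT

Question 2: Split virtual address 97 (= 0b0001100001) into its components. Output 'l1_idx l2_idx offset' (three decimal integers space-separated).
vaddr = 97 = 0b0001100001
  top 3 bits -> l1_idx = 0
  next 2 bits -> l2_idx = 3
  bottom 5 bits -> offset = 1

Answer: 0 3 1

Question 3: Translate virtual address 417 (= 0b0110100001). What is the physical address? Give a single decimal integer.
Answer: 2913

Derivation:
vaddr = 417 = 0b0110100001
Split: l1_idx=3, l2_idx=1, offset=1
L1[3] = 0
L2[0][1] = 91
paddr = 91 * 32 + 1 = 2913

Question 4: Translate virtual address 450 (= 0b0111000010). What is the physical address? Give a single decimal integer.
vaddr = 450 = 0b0111000010
Split: l1_idx=3, l2_idx=2, offset=2
L1[3] = 0
L2[0][2] = 26
paddr = 26 * 32 + 2 = 834

Answer: 834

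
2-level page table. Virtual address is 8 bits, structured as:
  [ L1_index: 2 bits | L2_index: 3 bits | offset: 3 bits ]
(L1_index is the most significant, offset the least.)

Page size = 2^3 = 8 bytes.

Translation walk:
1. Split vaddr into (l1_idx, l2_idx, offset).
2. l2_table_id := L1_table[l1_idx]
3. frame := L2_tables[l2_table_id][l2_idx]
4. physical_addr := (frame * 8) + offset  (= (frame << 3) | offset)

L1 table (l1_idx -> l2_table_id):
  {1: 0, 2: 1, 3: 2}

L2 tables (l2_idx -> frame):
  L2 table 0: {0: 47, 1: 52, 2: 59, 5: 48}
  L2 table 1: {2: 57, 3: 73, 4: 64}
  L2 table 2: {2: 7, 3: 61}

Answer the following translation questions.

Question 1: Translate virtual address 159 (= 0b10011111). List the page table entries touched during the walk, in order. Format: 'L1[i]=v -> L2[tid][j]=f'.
vaddr = 159 = 0b10011111
Split: l1_idx=2, l2_idx=3, offset=7

Answer: L1[2]=1 -> L2[1][3]=73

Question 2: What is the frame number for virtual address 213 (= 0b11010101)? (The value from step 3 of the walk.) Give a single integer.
Answer: 7

Derivation:
vaddr = 213: l1_idx=3, l2_idx=2
L1[3] = 2; L2[2][2] = 7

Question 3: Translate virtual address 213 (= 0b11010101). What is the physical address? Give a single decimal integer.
Answer: 61

Derivation:
vaddr = 213 = 0b11010101
Split: l1_idx=3, l2_idx=2, offset=5
L1[3] = 2
L2[2][2] = 7
paddr = 7 * 8 + 5 = 61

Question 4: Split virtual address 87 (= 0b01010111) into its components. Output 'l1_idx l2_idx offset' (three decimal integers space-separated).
vaddr = 87 = 0b01010111
  top 2 bits -> l1_idx = 1
  next 3 bits -> l2_idx = 2
  bottom 3 bits -> offset = 7

Answer: 1 2 7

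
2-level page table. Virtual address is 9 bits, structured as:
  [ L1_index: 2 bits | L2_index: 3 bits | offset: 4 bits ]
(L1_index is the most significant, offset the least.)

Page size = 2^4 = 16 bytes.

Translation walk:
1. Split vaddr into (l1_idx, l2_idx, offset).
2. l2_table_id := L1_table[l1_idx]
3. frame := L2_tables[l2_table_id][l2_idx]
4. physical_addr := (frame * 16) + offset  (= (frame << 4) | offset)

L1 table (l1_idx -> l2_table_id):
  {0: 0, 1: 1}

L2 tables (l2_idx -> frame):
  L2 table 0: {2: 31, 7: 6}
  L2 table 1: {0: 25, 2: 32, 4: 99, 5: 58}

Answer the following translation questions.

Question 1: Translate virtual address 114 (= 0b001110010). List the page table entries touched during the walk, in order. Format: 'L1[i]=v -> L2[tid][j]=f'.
Answer: L1[0]=0 -> L2[0][7]=6

Derivation:
vaddr = 114 = 0b001110010
Split: l1_idx=0, l2_idx=7, offset=2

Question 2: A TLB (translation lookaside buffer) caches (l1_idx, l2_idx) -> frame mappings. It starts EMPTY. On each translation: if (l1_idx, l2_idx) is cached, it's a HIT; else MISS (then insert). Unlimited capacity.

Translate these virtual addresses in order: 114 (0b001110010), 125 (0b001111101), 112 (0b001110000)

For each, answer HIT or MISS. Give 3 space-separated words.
Answer: MISS HIT HIT

Derivation:
vaddr=114: (0,7) not in TLB -> MISS, insert
vaddr=125: (0,7) in TLB -> HIT
vaddr=112: (0,7) in TLB -> HIT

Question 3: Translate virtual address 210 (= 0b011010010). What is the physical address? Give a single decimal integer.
vaddr = 210 = 0b011010010
Split: l1_idx=1, l2_idx=5, offset=2
L1[1] = 1
L2[1][5] = 58
paddr = 58 * 16 + 2 = 930

Answer: 930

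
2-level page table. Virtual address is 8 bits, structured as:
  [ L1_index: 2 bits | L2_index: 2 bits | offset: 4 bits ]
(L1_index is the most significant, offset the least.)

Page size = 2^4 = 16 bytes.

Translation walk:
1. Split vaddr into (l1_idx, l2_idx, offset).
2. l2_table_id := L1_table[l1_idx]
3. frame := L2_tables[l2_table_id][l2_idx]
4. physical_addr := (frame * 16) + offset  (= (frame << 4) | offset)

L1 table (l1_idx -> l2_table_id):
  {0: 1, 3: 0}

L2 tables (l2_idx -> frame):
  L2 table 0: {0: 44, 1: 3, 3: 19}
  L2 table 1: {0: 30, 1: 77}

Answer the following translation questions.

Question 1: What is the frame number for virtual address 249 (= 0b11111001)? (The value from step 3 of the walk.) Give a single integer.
vaddr = 249: l1_idx=3, l2_idx=3
L1[3] = 0; L2[0][3] = 19

Answer: 19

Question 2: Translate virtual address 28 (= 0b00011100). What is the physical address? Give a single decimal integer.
vaddr = 28 = 0b00011100
Split: l1_idx=0, l2_idx=1, offset=12
L1[0] = 1
L2[1][1] = 77
paddr = 77 * 16 + 12 = 1244

Answer: 1244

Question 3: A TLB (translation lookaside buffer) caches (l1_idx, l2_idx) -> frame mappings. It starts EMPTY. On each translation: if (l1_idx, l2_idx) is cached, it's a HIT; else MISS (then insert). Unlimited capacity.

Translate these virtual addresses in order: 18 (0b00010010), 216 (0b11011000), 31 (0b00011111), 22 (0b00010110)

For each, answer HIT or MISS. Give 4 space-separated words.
Answer: MISS MISS HIT HIT

Derivation:
vaddr=18: (0,1) not in TLB -> MISS, insert
vaddr=216: (3,1) not in TLB -> MISS, insert
vaddr=31: (0,1) in TLB -> HIT
vaddr=22: (0,1) in TLB -> HIT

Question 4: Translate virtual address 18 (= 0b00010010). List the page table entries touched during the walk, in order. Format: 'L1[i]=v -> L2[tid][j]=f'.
vaddr = 18 = 0b00010010
Split: l1_idx=0, l2_idx=1, offset=2

Answer: L1[0]=1 -> L2[1][1]=77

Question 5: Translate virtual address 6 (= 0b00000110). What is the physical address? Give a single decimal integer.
Answer: 486

Derivation:
vaddr = 6 = 0b00000110
Split: l1_idx=0, l2_idx=0, offset=6
L1[0] = 1
L2[1][0] = 30
paddr = 30 * 16 + 6 = 486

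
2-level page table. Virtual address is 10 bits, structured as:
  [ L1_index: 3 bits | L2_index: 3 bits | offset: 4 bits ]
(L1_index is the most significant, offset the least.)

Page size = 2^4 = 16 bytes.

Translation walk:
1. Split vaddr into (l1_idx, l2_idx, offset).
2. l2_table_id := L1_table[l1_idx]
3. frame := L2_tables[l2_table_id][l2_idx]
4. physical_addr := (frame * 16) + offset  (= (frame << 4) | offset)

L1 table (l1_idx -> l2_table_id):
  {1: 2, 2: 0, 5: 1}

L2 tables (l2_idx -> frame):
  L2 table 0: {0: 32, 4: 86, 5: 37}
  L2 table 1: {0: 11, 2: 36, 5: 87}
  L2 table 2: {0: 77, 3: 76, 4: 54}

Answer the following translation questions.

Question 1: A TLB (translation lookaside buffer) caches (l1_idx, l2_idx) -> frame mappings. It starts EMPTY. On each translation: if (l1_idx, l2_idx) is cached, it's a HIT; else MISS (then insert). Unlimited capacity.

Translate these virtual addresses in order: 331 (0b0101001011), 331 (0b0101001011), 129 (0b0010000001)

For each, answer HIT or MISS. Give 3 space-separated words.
Answer: MISS HIT MISS

Derivation:
vaddr=331: (2,4) not in TLB -> MISS, insert
vaddr=331: (2,4) in TLB -> HIT
vaddr=129: (1,0) not in TLB -> MISS, insert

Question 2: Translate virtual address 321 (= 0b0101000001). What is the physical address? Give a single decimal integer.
Answer: 1377

Derivation:
vaddr = 321 = 0b0101000001
Split: l1_idx=2, l2_idx=4, offset=1
L1[2] = 0
L2[0][4] = 86
paddr = 86 * 16 + 1 = 1377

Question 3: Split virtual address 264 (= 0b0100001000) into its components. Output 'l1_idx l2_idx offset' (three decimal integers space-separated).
Answer: 2 0 8

Derivation:
vaddr = 264 = 0b0100001000
  top 3 bits -> l1_idx = 2
  next 3 bits -> l2_idx = 0
  bottom 4 bits -> offset = 8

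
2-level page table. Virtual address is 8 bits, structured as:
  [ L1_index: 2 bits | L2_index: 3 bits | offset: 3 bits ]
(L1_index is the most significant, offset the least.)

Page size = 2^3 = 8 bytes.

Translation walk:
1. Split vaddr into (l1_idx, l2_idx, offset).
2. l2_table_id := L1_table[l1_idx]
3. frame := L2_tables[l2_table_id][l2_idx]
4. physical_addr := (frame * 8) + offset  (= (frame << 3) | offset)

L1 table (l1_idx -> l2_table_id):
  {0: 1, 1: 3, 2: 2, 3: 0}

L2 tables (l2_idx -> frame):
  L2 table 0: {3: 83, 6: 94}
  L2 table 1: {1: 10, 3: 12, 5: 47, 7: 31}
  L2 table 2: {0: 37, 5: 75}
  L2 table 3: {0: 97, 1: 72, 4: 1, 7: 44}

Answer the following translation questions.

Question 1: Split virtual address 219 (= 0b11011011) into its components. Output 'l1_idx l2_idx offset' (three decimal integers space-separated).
Answer: 3 3 3

Derivation:
vaddr = 219 = 0b11011011
  top 2 bits -> l1_idx = 3
  next 3 bits -> l2_idx = 3
  bottom 3 bits -> offset = 3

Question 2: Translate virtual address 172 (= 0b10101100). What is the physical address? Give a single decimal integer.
Answer: 604

Derivation:
vaddr = 172 = 0b10101100
Split: l1_idx=2, l2_idx=5, offset=4
L1[2] = 2
L2[2][5] = 75
paddr = 75 * 8 + 4 = 604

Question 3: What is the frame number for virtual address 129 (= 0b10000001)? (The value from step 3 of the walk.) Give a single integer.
vaddr = 129: l1_idx=2, l2_idx=0
L1[2] = 2; L2[2][0] = 37

Answer: 37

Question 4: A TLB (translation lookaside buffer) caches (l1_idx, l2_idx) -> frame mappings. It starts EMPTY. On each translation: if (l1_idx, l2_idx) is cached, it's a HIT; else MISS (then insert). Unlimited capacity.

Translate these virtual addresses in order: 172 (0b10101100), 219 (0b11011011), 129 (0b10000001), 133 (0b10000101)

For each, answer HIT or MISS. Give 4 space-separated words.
Answer: MISS MISS MISS HIT

Derivation:
vaddr=172: (2,5) not in TLB -> MISS, insert
vaddr=219: (3,3) not in TLB -> MISS, insert
vaddr=129: (2,0) not in TLB -> MISS, insert
vaddr=133: (2,0) in TLB -> HIT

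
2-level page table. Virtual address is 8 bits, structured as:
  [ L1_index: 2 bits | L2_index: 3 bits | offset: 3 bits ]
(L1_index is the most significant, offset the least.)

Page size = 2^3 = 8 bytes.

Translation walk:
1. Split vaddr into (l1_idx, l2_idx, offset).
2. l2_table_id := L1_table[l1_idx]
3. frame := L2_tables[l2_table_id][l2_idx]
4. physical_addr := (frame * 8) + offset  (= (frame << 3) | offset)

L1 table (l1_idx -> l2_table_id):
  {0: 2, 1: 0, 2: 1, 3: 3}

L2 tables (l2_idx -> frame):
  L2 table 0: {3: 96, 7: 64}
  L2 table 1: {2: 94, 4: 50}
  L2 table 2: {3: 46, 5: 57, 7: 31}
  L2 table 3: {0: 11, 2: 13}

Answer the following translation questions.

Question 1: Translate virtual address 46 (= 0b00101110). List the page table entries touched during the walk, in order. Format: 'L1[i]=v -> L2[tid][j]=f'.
vaddr = 46 = 0b00101110
Split: l1_idx=0, l2_idx=5, offset=6

Answer: L1[0]=2 -> L2[2][5]=57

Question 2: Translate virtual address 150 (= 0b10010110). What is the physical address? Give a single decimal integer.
Answer: 758

Derivation:
vaddr = 150 = 0b10010110
Split: l1_idx=2, l2_idx=2, offset=6
L1[2] = 1
L2[1][2] = 94
paddr = 94 * 8 + 6 = 758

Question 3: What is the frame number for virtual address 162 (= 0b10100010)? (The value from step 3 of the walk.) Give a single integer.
Answer: 50

Derivation:
vaddr = 162: l1_idx=2, l2_idx=4
L1[2] = 1; L2[1][4] = 50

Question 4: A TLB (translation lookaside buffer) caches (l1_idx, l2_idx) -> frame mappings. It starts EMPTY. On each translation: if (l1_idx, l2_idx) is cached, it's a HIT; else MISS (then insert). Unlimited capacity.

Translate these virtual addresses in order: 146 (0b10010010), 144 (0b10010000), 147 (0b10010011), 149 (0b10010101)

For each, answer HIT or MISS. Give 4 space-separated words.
Answer: MISS HIT HIT HIT

Derivation:
vaddr=146: (2,2) not in TLB -> MISS, insert
vaddr=144: (2,2) in TLB -> HIT
vaddr=147: (2,2) in TLB -> HIT
vaddr=149: (2,2) in TLB -> HIT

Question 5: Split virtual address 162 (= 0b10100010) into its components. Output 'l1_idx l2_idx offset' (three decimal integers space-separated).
Answer: 2 4 2

Derivation:
vaddr = 162 = 0b10100010
  top 2 bits -> l1_idx = 2
  next 3 bits -> l2_idx = 4
  bottom 3 bits -> offset = 2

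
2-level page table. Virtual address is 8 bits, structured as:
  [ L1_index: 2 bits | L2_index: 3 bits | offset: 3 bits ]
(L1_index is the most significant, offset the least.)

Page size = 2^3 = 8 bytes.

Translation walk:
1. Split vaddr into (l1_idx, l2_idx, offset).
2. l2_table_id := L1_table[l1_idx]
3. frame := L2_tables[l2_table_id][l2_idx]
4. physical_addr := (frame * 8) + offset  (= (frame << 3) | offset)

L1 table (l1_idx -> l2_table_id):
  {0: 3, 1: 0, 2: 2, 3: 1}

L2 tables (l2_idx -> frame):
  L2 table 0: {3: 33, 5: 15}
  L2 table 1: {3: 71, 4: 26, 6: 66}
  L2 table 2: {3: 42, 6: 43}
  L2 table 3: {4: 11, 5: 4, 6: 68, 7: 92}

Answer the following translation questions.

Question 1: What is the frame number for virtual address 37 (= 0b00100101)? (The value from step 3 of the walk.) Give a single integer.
Answer: 11

Derivation:
vaddr = 37: l1_idx=0, l2_idx=4
L1[0] = 3; L2[3][4] = 11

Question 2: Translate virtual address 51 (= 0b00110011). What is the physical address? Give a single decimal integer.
vaddr = 51 = 0b00110011
Split: l1_idx=0, l2_idx=6, offset=3
L1[0] = 3
L2[3][6] = 68
paddr = 68 * 8 + 3 = 547

Answer: 547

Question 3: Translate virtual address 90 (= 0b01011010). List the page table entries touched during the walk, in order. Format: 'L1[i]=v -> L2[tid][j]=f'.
vaddr = 90 = 0b01011010
Split: l1_idx=1, l2_idx=3, offset=2

Answer: L1[1]=0 -> L2[0][3]=33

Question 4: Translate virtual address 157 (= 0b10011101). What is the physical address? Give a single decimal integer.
vaddr = 157 = 0b10011101
Split: l1_idx=2, l2_idx=3, offset=5
L1[2] = 2
L2[2][3] = 42
paddr = 42 * 8 + 5 = 341

Answer: 341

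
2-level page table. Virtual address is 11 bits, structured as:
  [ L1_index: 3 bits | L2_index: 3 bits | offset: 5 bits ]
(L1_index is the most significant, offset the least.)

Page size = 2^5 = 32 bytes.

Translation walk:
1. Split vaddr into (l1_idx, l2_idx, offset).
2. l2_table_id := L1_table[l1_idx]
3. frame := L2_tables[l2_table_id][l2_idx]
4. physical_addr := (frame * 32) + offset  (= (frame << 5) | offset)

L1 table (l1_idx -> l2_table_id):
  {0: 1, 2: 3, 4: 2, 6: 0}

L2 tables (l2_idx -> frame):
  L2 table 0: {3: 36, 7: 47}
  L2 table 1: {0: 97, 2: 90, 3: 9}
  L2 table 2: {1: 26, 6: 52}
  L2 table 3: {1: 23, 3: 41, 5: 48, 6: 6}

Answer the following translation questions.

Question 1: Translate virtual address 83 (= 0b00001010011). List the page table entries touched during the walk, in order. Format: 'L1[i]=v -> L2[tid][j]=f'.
Answer: L1[0]=1 -> L2[1][2]=90

Derivation:
vaddr = 83 = 0b00001010011
Split: l1_idx=0, l2_idx=2, offset=19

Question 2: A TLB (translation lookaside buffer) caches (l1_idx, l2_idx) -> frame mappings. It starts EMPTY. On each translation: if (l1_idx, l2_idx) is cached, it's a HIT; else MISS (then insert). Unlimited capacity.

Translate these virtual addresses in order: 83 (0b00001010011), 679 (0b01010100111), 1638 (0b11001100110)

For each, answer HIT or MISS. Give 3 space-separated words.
Answer: MISS MISS MISS

Derivation:
vaddr=83: (0,2) not in TLB -> MISS, insert
vaddr=679: (2,5) not in TLB -> MISS, insert
vaddr=1638: (6,3) not in TLB -> MISS, insert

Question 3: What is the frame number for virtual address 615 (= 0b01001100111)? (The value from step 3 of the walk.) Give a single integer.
Answer: 41

Derivation:
vaddr = 615: l1_idx=2, l2_idx=3
L1[2] = 3; L2[3][3] = 41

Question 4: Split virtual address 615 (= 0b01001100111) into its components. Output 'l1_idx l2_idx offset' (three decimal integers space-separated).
Answer: 2 3 7

Derivation:
vaddr = 615 = 0b01001100111
  top 3 bits -> l1_idx = 2
  next 3 bits -> l2_idx = 3
  bottom 5 bits -> offset = 7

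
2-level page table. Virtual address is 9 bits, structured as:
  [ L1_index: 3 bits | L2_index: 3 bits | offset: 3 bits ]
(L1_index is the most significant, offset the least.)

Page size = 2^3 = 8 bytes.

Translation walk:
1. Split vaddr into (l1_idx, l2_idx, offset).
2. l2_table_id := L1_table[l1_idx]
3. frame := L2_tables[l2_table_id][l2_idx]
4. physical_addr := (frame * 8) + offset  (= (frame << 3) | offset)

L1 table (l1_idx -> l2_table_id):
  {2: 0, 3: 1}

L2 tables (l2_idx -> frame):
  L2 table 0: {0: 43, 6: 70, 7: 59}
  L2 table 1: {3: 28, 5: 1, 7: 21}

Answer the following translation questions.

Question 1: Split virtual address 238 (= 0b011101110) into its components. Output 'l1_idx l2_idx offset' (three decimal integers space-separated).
vaddr = 238 = 0b011101110
  top 3 bits -> l1_idx = 3
  next 3 bits -> l2_idx = 5
  bottom 3 bits -> offset = 6

Answer: 3 5 6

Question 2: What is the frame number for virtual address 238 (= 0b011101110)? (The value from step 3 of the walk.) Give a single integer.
Answer: 1

Derivation:
vaddr = 238: l1_idx=3, l2_idx=5
L1[3] = 1; L2[1][5] = 1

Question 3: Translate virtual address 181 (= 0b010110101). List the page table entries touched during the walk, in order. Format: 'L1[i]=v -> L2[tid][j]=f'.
Answer: L1[2]=0 -> L2[0][6]=70

Derivation:
vaddr = 181 = 0b010110101
Split: l1_idx=2, l2_idx=6, offset=5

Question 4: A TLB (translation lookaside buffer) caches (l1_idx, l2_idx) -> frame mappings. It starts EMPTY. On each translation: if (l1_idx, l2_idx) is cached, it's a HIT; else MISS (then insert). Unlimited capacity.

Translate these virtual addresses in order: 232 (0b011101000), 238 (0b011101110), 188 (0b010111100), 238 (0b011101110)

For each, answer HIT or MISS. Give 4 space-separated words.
vaddr=232: (3,5) not in TLB -> MISS, insert
vaddr=238: (3,5) in TLB -> HIT
vaddr=188: (2,7) not in TLB -> MISS, insert
vaddr=238: (3,5) in TLB -> HIT

Answer: MISS HIT MISS HIT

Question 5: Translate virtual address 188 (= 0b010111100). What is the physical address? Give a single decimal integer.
vaddr = 188 = 0b010111100
Split: l1_idx=2, l2_idx=7, offset=4
L1[2] = 0
L2[0][7] = 59
paddr = 59 * 8 + 4 = 476

Answer: 476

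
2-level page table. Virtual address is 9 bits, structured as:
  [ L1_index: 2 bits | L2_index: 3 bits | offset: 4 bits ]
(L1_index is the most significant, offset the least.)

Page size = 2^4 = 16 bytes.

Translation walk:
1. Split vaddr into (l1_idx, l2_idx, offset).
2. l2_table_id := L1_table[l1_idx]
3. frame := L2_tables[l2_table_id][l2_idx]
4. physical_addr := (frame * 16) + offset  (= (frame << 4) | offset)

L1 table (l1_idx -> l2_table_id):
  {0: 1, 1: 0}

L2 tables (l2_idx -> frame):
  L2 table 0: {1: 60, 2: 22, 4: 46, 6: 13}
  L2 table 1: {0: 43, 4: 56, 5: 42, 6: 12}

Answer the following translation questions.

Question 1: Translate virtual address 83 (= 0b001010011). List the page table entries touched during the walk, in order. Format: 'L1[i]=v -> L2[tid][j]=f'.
Answer: L1[0]=1 -> L2[1][5]=42

Derivation:
vaddr = 83 = 0b001010011
Split: l1_idx=0, l2_idx=5, offset=3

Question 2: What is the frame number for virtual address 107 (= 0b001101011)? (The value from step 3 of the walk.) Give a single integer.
vaddr = 107: l1_idx=0, l2_idx=6
L1[0] = 1; L2[1][6] = 12

Answer: 12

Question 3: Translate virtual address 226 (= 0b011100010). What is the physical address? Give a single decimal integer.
Answer: 210

Derivation:
vaddr = 226 = 0b011100010
Split: l1_idx=1, l2_idx=6, offset=2
L1[1] = 0
L2[0][6] = 13
paddr = 13 * 16 + 2 = 210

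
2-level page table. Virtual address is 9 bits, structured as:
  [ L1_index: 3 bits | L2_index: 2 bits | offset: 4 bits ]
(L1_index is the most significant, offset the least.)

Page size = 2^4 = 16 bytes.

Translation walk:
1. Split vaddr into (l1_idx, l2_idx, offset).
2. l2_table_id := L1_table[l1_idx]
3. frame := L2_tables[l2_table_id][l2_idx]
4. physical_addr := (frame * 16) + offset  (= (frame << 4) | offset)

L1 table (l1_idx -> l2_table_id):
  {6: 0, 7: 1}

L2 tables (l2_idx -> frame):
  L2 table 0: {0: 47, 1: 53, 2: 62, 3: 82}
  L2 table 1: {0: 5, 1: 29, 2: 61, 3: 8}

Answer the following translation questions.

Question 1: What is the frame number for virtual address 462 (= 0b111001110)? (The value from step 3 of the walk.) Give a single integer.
Answer: 5

Derivation:
vaddr = 462: l1_idx=7, l2_idx=0
L1[7] = 1; L2[1][0] = 5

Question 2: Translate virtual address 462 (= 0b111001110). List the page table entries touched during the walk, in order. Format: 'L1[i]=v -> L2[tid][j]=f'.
vaddr = 462 = 0b111001110
Split: l1_idx=7, l2_idx=0, offset=14

Answer: L1[7]=1 -> L2[1][0]=5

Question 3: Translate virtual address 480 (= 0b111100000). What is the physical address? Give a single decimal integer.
vaddr = 480 = 0b111100000
Split: l1_idx=7, l2_idx=2, offset=0
L1[7] = 1
L2[1][2] = 61
paddr = 61 * 16 + 0 = 976

Answer: 976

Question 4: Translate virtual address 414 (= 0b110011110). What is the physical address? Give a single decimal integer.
Answer: 862

Derivation:
vaddr = 414 = 0b110011110
Split: l1_idx=6, l2_idx=1, offset=14
L1[6] = 0
L2[0][1] = 53
paddr = 53 * 16 + 14 = 862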